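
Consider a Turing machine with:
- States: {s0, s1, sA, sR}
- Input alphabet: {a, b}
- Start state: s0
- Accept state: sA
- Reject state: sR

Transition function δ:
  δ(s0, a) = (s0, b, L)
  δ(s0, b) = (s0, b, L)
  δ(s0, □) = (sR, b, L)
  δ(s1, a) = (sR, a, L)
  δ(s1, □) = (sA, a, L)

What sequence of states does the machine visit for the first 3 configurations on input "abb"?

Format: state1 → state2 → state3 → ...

Execution trace:
Initial: [s0]abb
Step 1: δ(s0, a) = (s0, b, L) → [s0]□bbb
Step 2: δ(s0, □) = (sR, b, L) → [sR]□bbbb

The machine reaches the reject state sR and halts.

State sequence: s0 → s0 → sR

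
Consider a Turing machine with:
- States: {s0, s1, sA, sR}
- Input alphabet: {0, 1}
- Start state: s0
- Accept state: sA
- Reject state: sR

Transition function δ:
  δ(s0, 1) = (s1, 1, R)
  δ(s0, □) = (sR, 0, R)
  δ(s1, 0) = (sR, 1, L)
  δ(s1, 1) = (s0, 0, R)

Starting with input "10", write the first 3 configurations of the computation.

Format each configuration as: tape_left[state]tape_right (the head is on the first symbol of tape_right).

Transitions applied:
Step 1: δ(s0, 1) = (s1, 1, R)
Step 2: δ(s1, 0) = (sR, 1, L)

The first 3 configurations are:
[s0]10 ⊢ 1[s1]0 ⊢ [sR]11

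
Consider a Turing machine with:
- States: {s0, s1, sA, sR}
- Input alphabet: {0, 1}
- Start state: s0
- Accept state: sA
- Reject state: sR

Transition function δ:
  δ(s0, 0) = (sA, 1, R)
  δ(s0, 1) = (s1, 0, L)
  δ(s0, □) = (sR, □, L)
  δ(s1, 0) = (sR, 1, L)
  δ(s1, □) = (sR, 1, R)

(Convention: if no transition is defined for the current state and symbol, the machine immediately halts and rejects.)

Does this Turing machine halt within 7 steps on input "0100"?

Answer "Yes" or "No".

Execution trace:
Initial: [s0]0100
Step 1: δ(s0, 0) = (sA, 1, R) → 1[sA]100

The machine reaches the accept state sA and halts.
The machine halted after 1 step (within the 7-step bound).

Answer: Yes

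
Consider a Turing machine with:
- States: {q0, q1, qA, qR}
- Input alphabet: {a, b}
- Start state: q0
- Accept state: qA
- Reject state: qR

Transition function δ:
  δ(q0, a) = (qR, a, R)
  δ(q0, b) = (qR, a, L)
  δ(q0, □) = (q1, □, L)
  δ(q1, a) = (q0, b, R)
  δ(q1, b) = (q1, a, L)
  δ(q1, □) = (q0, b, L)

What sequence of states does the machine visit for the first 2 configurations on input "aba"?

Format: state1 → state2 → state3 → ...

Execution trace:
Initial: [q0]aba
Step 1: δ(q0, a) = (qR, a, R) → a[qR]ba

The machine reaches the reject state qR and halts.

State sequence: q0 → qR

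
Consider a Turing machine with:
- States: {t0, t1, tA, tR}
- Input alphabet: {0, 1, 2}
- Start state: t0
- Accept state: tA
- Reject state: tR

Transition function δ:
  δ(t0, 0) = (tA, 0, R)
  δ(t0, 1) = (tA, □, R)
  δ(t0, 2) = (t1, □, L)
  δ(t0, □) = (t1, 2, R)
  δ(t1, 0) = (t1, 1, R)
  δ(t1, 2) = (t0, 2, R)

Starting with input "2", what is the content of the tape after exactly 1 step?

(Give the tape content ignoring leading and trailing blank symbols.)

Execution trace:
Initial: [t0]2
Step 1: δ(t0, 2) = (t1, □, L) → [t1]□□

No transition is defined for δ(t1, □). By convention the machine halts and rejects.

After 1 step, the tape (ignoring leading/trailing blanks) is: □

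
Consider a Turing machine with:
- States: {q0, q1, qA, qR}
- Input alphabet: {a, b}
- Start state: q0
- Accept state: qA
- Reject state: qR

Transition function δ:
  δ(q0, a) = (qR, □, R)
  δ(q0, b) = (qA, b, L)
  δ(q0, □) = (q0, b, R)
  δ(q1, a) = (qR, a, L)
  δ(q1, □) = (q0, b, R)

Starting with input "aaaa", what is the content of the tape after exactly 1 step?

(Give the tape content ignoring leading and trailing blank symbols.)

Execution trace:
Initial: [q0]aaaa
Step 1: δ(q0, a) = (qR, □, R) → □[qR]aaa

The machine reaches the reject state qR and halts.

After 1 step, the tape (ignoring leading/trailing blanks) is: aaa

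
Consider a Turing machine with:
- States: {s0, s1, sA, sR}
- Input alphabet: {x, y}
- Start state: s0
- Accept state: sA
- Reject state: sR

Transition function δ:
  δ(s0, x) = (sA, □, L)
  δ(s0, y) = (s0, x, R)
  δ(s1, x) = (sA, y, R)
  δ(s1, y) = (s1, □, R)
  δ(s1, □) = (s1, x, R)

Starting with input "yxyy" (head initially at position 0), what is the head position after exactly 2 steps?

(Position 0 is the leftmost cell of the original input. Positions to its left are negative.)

Execution trace (head position shown):
Step 0: [s0]yxyy  (head at position 0)
Step 1: move right → x[s0]xyy  (head at position 1)
Step 2: move left → [sA]x□yy  (head at position 0)

After 2 steps, the head is at position 0.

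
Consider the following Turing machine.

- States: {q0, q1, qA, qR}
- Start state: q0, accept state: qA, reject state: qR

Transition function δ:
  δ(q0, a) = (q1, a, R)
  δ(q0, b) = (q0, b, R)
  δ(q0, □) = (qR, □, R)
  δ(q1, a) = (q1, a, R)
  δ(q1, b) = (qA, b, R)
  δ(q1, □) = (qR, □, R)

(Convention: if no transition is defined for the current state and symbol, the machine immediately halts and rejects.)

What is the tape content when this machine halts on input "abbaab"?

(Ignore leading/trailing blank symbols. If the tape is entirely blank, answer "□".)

Execution trace:
Initial: [q0]abbaab
Step 1: δ(q0, a) = (q1, a, R) → a[q1]bbaab
Step 2: δ(q1, b) = (qA, b, R) → ab[qA]baab

The machine reaches the accept state qA and halts.

Final tape (ignoring leading/trailing blanks): abbaab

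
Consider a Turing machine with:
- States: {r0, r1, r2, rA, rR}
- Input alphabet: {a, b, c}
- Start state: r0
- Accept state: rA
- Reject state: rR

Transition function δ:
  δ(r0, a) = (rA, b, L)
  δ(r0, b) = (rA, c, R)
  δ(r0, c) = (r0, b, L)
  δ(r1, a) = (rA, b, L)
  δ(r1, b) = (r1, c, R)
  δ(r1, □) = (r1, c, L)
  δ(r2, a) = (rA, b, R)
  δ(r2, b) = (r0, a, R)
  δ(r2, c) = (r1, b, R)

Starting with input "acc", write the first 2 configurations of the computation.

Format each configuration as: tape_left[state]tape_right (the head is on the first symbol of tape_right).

Transitions applied:
Step 1: δ(r0, a) = (rA, b, L)

The first 2 configurations are:
[r0]acc ⊢ [rA]□bcc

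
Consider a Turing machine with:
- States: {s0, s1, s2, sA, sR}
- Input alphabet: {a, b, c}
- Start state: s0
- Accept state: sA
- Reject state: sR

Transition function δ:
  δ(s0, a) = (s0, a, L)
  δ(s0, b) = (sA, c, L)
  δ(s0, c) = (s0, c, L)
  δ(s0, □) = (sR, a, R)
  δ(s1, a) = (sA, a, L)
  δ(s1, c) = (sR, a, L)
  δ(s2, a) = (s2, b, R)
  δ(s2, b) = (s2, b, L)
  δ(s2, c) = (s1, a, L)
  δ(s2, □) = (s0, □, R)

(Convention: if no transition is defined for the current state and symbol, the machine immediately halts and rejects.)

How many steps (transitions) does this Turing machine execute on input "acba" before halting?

Execution trace:
Initial: [s0]acba
Step 1: δ(s0, a) = (s0, a, L) → [s0]□acba
Step 2: δ(s0, □) = (sR, a, R) → a[sR]acba

The machine reaches the reject state sR and halts.

The machine executed 2 steps before halting.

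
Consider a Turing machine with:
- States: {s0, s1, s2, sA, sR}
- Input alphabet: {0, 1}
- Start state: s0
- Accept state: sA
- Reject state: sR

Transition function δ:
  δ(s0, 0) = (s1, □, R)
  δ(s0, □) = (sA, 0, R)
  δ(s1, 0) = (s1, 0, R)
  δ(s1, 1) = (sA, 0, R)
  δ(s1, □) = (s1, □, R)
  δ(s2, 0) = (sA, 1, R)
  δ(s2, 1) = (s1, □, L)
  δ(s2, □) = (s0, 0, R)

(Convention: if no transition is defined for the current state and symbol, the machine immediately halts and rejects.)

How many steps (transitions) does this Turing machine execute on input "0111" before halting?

Execution trace:
Initial: [s0]0111
Step 1: δ(s0, 0) = (s1, □, R) → □[s1]111
Step 2: δ(s1, 1) = (sA, 0, R) → □0[sA]11

The machine reaches the accept state sA and halts.

The machine executed 2 steps before halting.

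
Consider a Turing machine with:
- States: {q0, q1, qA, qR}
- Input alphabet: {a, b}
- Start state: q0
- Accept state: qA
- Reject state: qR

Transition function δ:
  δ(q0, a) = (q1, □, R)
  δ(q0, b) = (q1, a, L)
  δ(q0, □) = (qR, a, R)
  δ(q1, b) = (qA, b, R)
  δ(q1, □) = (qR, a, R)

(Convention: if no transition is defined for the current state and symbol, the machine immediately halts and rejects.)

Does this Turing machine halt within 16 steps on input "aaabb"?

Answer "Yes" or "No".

Execution trace:
Initial: [q0]aaabb
Step 1: δ(q0, a) = (q1, □, R) → □[q1]aabb

No transition is defined for δ(q1, a). By convention the machine halts and rejects.
The machine halted after 1 step (within the 16-step bound).

Answer: Yes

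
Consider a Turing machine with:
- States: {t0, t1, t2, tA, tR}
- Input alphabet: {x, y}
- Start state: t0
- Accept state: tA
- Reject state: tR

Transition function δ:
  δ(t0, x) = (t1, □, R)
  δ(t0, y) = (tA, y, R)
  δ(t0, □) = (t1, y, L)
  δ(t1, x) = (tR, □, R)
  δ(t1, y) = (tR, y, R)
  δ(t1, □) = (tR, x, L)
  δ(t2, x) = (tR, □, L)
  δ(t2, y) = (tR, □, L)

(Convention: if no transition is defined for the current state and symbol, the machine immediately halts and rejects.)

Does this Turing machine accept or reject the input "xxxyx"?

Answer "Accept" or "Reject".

Execution trace:
Initial: [t0]xxxyx
Step 1: δ(t0, x) = (t1, □, R) → □[t1]xxyx
Step 2: δ(t1, x) = (tR, □, R) → □□[tR]xyx

The machine reaches the reject state tR and halts.

Answer: Reject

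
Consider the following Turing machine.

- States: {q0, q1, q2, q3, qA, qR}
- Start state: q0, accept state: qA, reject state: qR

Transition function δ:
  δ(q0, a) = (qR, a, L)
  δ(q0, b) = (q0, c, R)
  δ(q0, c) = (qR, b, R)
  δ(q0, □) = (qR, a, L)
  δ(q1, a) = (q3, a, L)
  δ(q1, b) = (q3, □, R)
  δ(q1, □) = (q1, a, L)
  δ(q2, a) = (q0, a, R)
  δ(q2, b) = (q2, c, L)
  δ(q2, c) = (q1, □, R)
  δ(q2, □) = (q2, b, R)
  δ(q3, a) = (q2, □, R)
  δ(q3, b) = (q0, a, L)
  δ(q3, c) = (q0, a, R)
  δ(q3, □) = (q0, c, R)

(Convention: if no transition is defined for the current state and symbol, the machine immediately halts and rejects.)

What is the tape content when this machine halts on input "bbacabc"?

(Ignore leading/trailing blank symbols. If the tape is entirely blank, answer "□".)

Execution trace:
Initial: [q0]bbacabc
Step 1: δ(q0, b) = (q0, c, R) → c[q0]bacabc
Step 2: δ(q0, b) = (q0, c, R) → cc[q0]acabc
Step 3: δ(q0, a) = (qR, a, L) → c[qR]cacabc

The machine reaches the reject state qR and halts.

Final tape (ignoring leading/trailing blanks): ccacabc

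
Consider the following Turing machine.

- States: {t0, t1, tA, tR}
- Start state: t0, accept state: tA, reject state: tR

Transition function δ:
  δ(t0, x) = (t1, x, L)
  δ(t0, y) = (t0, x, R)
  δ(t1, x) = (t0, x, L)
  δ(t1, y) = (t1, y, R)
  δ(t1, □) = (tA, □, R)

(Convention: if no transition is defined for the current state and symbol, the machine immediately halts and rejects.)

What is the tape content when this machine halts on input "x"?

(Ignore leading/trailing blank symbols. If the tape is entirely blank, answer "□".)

Execution trace:
Initial: [t0]x
Step 1: δ(t0, x) = (t1, x, L) → [t1]□x
Step 2: δ(t1, □) = (tA, □, R) → □[tA]x

The machine reaches the accept state tA and halts.

Final tape (ignoring leading/trailing blanks): x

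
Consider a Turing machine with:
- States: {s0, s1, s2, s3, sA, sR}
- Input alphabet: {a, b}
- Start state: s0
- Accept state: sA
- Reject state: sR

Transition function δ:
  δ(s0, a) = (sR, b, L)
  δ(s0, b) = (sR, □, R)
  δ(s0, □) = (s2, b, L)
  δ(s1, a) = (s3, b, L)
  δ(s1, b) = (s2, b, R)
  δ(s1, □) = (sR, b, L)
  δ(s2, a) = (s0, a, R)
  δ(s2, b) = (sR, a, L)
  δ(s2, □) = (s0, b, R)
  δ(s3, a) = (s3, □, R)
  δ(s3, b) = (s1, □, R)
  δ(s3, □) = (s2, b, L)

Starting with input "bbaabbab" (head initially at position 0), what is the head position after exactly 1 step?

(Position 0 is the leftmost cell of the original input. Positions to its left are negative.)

Execution trace (head position shown):
Step 0: [s0]bbaabbab  (head at position 0)
Step 1: move right → □[sR]baabbab  (head at position 1)

After 1 step, the head is at position 1.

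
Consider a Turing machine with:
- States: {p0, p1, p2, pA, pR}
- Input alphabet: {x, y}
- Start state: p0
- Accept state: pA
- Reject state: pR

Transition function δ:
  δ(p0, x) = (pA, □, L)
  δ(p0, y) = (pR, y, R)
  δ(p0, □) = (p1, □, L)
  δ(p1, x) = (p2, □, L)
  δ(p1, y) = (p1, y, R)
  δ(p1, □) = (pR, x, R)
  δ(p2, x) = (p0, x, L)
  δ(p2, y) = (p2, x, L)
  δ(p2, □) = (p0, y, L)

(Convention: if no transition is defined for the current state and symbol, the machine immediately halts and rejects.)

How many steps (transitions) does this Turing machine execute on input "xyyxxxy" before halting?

Execution trace:
Initial: [p0]xyyxxxy
Step 1: δ(p0, x) = (pA, □, L) → [pA]□□yyxxxy

The machine reaches the accept state pA and halts.

The machine executed 1 step before halting.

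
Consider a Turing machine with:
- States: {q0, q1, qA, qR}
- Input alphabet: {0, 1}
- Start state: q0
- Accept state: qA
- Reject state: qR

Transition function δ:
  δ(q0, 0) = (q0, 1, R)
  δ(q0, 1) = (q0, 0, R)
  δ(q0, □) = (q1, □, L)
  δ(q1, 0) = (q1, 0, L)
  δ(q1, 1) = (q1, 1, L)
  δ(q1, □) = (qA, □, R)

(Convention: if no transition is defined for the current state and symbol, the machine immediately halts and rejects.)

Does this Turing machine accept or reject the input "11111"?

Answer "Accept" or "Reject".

Execution trace:
Initial: [q0]11111
Step 1: δ(q0, 1) = (q0, 0, R) → 0[q0]1111
Step 2: δ(q0, 1) = (q0, 0, R) → 00[q0]111
Step 3: δ(q0, 1) = (q0, 0, R) → 000[q0]11
Step 4: δ(q0, 1) = (q0, 0, R) → 0000[q0]1
Step 5: δ(q0, 1) = (q0, 0, R) → 00000[q0]□
Step 6: δ(q0, □) = (q1, □, L) → 0000[q1]0□
Step 7: δ(q1, 0) = (q1, 0, L) → 000[q1]00□
Step 8: δ(q1, 0) = (q1, 0, L) → 00[q1]000□
Step 9: δ(q1, 0) = (q1, 0, L) → 0[q1]0000□
Step 10: δ(q1, 0) = (q1, 0, L) → [q1]00000□
Step 11: δ(q1, 0) = (q1, 0, L) → [q1]□00000□
Step 12: δ(q1, □) = (qA, □, R) → □[qA]00000□

The machine reaches the accept state qA and halts.

Answer: Accept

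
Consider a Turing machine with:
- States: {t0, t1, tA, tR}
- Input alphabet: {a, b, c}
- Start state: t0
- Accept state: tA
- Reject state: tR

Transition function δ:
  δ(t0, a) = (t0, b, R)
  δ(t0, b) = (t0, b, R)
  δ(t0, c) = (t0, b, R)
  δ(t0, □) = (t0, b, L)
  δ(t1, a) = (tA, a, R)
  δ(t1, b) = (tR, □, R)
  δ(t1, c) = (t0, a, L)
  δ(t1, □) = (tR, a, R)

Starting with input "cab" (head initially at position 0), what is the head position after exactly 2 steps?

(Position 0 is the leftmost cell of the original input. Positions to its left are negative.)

Execution trace (head position shown):
Step 0: [t0]cab  (head at position 0)
Step 1: move right → b[t0]ab  (head at position 1)
Step 2: move right → bb[t0]b  (head at position 2)

After 2 steps, the head is at position 2.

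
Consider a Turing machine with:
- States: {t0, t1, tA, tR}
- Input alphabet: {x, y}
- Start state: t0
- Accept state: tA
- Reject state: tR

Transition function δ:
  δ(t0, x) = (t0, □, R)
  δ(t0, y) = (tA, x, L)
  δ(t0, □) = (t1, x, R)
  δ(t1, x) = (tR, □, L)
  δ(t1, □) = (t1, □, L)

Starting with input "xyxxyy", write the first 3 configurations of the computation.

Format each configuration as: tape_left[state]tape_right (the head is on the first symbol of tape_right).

Transitions applied:
Step 1: δ(t0, x) = (t0, □, R)
Step 2: δ(t0, y) = (tA, x, L)

The first 3 configurations are:
[t0]xyxxyy ⊢ □[t0]yxxyy ⊢ [tA]□xxxyy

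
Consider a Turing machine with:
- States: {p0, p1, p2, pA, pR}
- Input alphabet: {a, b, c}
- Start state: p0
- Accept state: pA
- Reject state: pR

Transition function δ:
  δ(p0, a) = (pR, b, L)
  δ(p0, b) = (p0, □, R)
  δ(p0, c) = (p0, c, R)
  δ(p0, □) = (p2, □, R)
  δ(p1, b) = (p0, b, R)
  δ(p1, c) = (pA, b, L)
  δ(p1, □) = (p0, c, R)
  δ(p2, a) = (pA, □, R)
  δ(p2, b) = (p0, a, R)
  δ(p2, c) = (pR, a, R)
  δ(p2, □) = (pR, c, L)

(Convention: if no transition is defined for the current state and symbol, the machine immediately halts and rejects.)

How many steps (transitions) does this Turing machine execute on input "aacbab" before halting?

Execution trace:
Initial: [p0]aacbab
Step 1: δ(p0, a) = (pR, b, L) → [pR]□bacbab

The machine reaches the reject state pR and halts.

The machine executed 1 step before halting.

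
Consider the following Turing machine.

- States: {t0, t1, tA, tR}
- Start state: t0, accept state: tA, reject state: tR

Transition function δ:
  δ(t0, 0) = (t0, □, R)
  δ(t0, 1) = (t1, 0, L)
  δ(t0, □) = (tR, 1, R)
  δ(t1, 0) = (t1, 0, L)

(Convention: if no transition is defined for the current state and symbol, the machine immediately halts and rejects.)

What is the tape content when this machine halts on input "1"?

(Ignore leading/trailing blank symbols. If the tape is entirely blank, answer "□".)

Execution trace:
Initial: [t0]1
Step 1: δ(t0, 1) = (t1, 0, L) → [t1]□0

No transition is defined for δ(t1, □). By convention the machine halts and rejects.

Final tape (ignoring leading/trailing blanks): 0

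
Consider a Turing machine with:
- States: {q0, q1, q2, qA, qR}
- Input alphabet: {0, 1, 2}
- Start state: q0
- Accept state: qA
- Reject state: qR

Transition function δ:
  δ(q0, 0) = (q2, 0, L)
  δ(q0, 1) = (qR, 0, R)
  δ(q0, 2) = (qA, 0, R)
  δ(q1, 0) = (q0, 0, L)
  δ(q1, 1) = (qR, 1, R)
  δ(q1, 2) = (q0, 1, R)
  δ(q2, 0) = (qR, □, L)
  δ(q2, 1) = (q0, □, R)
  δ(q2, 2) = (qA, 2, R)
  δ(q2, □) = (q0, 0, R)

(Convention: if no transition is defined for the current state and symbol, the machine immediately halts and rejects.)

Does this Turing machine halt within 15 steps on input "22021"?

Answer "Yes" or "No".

Execution trace:
Initial: [q0]22021
Step 1: δ(q0, 2) = (qA, 0, R) → 0[qA]2021

The machine reaches the accept state qA and halts.
The machine halted after 1 step (within the 15-step bound).

Answer: Yes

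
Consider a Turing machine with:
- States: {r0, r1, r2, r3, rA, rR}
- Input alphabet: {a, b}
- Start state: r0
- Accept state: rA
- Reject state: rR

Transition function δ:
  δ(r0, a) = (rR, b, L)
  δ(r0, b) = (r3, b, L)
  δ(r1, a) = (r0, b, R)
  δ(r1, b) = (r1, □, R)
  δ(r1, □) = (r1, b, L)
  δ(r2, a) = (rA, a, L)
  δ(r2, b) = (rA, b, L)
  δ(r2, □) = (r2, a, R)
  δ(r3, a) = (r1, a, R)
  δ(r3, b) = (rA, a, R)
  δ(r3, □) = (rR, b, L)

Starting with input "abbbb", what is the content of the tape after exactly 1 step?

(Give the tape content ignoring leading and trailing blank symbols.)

Execution trace:
Initial: [r0]abbbb
Step 1: δ(r0, a) = (rR, b, L) → [rR]□bbbbb

The machine reaches the reject state rR and halts.

After 1 step, the tape (ignoring leading/trailing blanks) is: bbbbb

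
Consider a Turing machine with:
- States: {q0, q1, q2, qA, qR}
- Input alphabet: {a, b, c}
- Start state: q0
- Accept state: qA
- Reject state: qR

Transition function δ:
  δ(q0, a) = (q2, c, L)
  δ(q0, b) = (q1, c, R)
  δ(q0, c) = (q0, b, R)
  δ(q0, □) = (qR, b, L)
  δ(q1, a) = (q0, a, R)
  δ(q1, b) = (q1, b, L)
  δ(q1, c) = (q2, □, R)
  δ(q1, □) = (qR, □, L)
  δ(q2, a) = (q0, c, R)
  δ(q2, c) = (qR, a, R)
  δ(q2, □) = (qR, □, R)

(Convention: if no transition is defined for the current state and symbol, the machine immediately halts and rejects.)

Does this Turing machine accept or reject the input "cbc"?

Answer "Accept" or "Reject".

Execution trace:
Initial: [q0]cbc
Step 1: δ(q0, c) = (q0, b, R) → b[q0]bc
Step 2: δ(q0, b) = (q1, c, R) → bc[q1]c
Step 3: δ(q1, c) = (q2, □, R) → bc□[q2]□
Step 4: δ(q2, □) = (qR, □, R) → bc□□[qR]□

The machine reaches the reject state qR and halts.

Answer: Reject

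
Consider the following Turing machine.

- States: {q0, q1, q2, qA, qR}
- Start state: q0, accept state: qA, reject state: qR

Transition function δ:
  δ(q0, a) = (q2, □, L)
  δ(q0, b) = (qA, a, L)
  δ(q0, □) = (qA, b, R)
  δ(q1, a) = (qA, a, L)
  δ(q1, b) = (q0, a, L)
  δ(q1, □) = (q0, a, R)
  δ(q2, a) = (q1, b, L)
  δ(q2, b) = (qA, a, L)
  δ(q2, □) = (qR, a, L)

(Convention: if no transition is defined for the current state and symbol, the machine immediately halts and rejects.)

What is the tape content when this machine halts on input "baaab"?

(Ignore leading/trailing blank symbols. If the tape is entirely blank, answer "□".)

Execution trace:
Initial: [q0]baaab
Step 1: δ(q0, b) = (qA, a, L) → [qA]□aaaab

The machine reaches the accept state qA and halts.

Final tape (ignoring leading/trailing blanks): aaaab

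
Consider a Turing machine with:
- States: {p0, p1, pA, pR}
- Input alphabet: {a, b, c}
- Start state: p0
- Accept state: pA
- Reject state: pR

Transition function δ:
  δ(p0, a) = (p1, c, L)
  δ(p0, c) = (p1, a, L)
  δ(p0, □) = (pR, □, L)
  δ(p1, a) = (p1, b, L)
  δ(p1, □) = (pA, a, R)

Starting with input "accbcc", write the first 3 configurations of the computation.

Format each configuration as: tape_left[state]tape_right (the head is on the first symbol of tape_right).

Transitions applied:
Step 1: δ(p0, a) = (p1, c, L)
Step 2: δ(p1, □) = (pA, a, R)

The first 3 configurations are:
[p0]accbcc ⊢ [p1]□cccbcc ⊢ a[pA]cccbcc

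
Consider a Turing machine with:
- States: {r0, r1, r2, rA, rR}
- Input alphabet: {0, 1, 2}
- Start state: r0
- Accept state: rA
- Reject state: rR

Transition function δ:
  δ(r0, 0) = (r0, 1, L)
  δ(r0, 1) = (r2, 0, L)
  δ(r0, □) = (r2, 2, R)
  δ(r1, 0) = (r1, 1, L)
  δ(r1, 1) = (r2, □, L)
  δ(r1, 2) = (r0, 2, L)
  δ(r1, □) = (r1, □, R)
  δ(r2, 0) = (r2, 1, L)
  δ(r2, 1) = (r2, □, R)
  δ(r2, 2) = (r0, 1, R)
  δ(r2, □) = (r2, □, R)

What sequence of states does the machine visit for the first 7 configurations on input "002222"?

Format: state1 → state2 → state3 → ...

Execution trace:
Initial: [r0]002222
Step 1: δ(r0, 0) = (r0, 1, L) → [r0]□102222
Step 2: δ(r0, □) = (r2, 2, R) → 2[r2]102222
Step 3: δ(r2, 1) = (r2, □, R) → 2□[r2]02222
Step 4: δ(r2, 0) = (r2, 1, L) → 2[r2]□12222
Step 5: δ(r2, □) = (r2, □, R) → 2□[r2]12222
Step 6: δ(r2, 1) = (r2, □, R) → 2□□[r2]2222

State sequence: r0 → r0 → r2 → r2 → r2 → r2 → r2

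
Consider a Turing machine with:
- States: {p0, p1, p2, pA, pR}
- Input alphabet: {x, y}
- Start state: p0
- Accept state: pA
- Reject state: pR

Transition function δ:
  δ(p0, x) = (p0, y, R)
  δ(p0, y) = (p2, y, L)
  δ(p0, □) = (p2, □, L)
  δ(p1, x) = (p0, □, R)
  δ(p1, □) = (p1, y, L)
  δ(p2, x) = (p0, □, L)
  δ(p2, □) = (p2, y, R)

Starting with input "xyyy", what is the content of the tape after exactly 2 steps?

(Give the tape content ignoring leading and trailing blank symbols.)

Execution trace:
Initial: [p0]xyyy
Step 1: δ(p0, x) = (p0, y, R) → y[p0]yyy
Step 2: δ(p0, y) = (p2, y, L) → [p2]yyyy

No transition is defined for δ(p2, y). By convention the machine halts and rejects.

After 2 steps, the tape (ignoring leading/trailing blanks) is: yyyy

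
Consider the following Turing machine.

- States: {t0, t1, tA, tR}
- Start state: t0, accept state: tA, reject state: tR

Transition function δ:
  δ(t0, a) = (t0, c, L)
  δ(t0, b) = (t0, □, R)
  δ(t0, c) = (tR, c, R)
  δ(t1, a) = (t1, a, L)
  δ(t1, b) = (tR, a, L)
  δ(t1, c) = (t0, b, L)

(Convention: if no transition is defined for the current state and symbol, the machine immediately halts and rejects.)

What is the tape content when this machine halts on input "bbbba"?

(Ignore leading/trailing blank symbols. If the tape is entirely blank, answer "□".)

Execution trace:
Initial: [t0]bbbba
Step 1: δ(t0, b) = (t0, □, R) → □[t0]bbba
Step 2: δ(t0, b) = (t0, □, R) → □□[t0]bba
Step 3: δ(t0, b) = (t0, □, R) → □□□[t0]ba
Step 4: δ(t0, b) = (t0, □, R) → □□□□[t0]a
Step 5: δ(t0, a) = (t0, c, L) → □□□[t0]□c

No transition is defined for δ(t0, □). By convention the machine halts and rejects.

Final tape (ignoring leading/trailing blanks): c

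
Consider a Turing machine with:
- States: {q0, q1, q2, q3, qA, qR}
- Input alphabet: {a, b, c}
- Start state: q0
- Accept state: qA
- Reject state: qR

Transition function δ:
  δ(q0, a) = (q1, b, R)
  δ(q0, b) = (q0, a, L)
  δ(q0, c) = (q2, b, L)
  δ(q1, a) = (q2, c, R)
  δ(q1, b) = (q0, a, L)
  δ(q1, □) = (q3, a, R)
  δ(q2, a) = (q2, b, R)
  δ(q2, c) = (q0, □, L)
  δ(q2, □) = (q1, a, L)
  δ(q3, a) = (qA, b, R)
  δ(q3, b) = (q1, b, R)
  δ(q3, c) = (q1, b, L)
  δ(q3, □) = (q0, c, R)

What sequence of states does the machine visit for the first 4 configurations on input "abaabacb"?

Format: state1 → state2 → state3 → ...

Execution trace:
Initial: [q0]abaabacb
Step 1: δ(q0, a) = (q1, b, R) → b[q1]baabacb
Step 2: δ(q1, b) = (q0, a, L) → [q0]baaabacb
Step 3: δ(q0, b) = (q0, a, L) → [q0]□aaaabacb

No transition is defined for δ(q0, □). By convention the machine halts and rejects.

State sequence: q0 → q1 → q0 → q0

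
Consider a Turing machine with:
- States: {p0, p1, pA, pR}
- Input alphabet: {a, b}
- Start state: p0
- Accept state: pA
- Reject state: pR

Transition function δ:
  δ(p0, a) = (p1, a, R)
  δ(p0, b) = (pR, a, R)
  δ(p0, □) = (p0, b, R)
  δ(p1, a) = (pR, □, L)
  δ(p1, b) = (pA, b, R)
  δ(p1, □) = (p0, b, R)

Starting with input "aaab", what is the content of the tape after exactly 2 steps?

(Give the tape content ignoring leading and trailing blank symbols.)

Execution trace:
Initial: [p0]aaab
Step 1: δ(p0, a) = (p1, a, R) → a[p1]aab
Step 2: δ(p1, a) = (pR, □, L) → [pR]a□ab

The machine reaches the reject state pR and halts.

After 2 steps, the tape (ignoring leading/trailing blanks) is: a□ab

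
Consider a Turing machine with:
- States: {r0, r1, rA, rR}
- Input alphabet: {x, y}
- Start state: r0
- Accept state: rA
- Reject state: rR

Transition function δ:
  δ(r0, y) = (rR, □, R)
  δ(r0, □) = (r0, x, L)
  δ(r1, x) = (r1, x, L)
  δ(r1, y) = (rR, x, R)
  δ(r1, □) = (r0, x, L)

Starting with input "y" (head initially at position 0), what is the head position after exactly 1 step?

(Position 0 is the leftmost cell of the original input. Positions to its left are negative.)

Execution trace (head position shown):
Step 0: [r0]y  (head at position 0)
Step 1: move right → □[rR]□  (head at position 1)

After 1 step, the head is at position 1.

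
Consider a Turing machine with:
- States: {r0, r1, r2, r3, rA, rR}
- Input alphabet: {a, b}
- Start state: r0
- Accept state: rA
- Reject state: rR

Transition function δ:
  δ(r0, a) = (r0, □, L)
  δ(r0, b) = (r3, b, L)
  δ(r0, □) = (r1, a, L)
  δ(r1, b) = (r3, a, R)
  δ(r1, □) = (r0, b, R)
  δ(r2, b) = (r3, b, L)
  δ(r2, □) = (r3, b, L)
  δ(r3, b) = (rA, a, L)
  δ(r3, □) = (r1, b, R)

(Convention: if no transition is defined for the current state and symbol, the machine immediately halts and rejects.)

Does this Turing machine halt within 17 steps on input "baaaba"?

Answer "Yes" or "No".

Execution trace:
Initial: [r0]baaaba
Step 1: δ(r0, b) = (r3, b, L) → [r3]□baaaba
Step 2: δ(r3, □) = (r1, b, R) → b[r1]baaaba
Step 3: δ(r1, b) = (r3, a, R) → ba[r3]aaaba

No transition is defined for δ(r3, a). By convention the machine halts and rejects.
The machine halted after 3 steps (within the 17-step bound).

Answer: Yes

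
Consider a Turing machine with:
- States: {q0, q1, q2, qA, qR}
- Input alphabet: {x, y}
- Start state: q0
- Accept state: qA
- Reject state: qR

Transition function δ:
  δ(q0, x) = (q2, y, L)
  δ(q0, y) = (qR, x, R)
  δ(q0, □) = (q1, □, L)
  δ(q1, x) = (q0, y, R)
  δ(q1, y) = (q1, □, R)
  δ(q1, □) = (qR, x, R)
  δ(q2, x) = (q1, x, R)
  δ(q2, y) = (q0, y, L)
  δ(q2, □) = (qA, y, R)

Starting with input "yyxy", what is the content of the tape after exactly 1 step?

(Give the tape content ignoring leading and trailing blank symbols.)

Execution trace:
Initial: [q0]yyxy
Step 1: δ(q0, y) = (qR, x, R) → x[qR]yxy

The machine reaches the reject state qR and halts.

After 1 step, the tape (ignoring leading/trailing blanks) is: xyxy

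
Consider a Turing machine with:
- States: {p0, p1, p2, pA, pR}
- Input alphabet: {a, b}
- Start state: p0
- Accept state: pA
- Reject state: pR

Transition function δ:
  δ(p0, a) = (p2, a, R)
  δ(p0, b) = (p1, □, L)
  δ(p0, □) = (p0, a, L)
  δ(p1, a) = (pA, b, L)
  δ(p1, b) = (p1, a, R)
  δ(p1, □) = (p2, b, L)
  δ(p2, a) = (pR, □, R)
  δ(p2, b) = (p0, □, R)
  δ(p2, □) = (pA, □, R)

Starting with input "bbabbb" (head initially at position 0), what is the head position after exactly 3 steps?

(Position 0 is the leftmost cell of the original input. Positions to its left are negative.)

Execution trace (head position shown):
Step 0: [p0]bbabbb  (head at position 0)
Step 1: move left → [p1]□□babbb  (head at position -1)
Step 2: move left → [p2]□b□babbb  (head at position -2)
Step 3: move right → □[pA]b□babbb  (head at position -1)

After 3 steps, the head is at position -1.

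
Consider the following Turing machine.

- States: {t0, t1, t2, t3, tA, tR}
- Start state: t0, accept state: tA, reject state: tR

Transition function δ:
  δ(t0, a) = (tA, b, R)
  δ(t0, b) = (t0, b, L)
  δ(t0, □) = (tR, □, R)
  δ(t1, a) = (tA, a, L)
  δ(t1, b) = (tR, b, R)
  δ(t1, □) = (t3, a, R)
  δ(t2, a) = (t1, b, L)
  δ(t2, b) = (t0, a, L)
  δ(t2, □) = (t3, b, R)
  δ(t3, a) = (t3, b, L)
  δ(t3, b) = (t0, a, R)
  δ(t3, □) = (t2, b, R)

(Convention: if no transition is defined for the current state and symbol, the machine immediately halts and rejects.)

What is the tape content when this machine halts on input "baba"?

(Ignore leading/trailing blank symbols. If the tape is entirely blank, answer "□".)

Execution trace:
Initial: [t0]baba
Step 1: δ(t0, b) = (t0, b, L) → [t0]□baba
Step 2: δ(t0, □) = (tR, □, R) → □[tR]baba

The machine reaches the reject state tR and halts.

Final tape (ignoring leading/trailing blanks): baba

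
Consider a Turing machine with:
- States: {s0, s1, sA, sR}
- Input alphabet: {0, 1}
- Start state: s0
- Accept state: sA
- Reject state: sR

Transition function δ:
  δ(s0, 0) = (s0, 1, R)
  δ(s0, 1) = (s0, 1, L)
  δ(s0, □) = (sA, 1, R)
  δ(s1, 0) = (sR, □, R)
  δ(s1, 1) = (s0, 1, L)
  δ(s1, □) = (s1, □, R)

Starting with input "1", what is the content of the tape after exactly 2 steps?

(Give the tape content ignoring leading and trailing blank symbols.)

Execution trace:
Initial: [s0]1
Step 1: δ(s0, 1) = (s0, 1, L) → [s0]□1
Step 2: δ(s0, □) = (sA, 1, R) → 1[sA]1

The machine reaches the accept state sA and halts.

After 2 steps, the tape (ignoring leading/trailing blanks) is: 11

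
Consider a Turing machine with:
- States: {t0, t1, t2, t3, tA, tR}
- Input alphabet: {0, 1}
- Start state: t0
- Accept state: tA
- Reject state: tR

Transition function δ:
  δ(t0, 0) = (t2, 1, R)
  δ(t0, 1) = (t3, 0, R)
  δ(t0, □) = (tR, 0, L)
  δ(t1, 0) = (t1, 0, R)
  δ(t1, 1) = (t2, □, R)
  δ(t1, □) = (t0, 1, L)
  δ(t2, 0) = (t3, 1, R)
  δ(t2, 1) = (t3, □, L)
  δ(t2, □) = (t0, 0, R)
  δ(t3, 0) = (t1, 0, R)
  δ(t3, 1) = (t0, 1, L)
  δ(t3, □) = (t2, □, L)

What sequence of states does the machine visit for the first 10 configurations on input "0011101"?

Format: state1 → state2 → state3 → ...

Execution trace:
Initial: [t0]0011101
Step 1: δ(t0, 0) = (t2, 1, R) → 1[t2]011101
Step 2: δ(t2, 0) = (t3, 1, R) → 11[t3]11101
Step 3: δ(t3, 1) = (t0, 1, L) → 1[t0]111101
Step 4: δ(t0, 1) = (t3, 0, R) → 10[t3]11101
Step 5: δ(t3, 1) = (t0, 1, L) → 1[t0]011101
Step 6: δ(t0, 0) = (t2, 1, R) → 11[t2]11101
Step 7: δ(t2, 1) = (t3, □, L) → 1[t3]1□1101
Step 8: δ(t3, 1) = (t0, 1, L) → [t0]11□1101
Step 9: δ(t0, 1) = (t3, 0, R) → 0[t3]1□1101

State sequence: t0 → t2 → t3 → t0 → t3 → t0 → t2 → t3 → t0 → t3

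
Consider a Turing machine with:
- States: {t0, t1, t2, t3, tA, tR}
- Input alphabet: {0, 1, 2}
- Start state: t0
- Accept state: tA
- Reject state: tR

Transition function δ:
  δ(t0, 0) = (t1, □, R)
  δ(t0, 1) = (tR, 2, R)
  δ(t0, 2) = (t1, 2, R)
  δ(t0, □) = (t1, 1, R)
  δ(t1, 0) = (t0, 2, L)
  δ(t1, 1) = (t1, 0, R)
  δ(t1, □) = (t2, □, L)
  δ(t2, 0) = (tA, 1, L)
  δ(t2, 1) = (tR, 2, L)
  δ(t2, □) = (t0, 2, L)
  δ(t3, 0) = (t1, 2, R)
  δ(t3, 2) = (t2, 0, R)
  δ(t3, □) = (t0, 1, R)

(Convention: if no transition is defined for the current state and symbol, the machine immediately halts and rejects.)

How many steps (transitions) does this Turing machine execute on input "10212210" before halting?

Execution trace:
Initial: [t0]10212210
Step 1: δ(t0, 1) = (tR, 2, R) → 2[tR]0212210

The machine reaches the reject state tR and halts.

The machine executed 1 step before halting.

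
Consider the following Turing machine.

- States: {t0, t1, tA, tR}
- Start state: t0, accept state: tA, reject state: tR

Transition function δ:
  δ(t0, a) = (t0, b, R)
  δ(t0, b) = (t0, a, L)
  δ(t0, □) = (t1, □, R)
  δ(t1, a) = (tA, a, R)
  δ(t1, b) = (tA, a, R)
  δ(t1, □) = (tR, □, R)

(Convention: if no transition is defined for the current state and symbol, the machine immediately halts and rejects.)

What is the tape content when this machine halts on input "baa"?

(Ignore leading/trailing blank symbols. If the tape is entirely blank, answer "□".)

Execution trace:
Initial: [t0]baa
Step 1: δ(t0, b) = (t0, a, L) → [t0]□aaa
Step 2: δ(t0, □) = (t1, □, R) → □[t1]aaa
Step 3: δ(t1, a) = (tA, a, R) → □a[tA]aa

The machine reaches the accept state tA and halts.

Final tape (ignoring leading/trailing blanks): aaa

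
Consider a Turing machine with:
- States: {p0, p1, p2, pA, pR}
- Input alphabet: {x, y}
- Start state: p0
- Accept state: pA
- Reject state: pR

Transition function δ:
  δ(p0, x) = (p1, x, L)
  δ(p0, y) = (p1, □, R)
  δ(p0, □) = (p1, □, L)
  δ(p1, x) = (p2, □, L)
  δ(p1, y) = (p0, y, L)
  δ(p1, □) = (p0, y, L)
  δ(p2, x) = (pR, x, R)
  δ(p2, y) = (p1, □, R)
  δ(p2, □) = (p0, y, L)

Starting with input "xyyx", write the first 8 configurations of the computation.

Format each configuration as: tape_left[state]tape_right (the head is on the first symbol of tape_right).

Transitions applied:
Step 1: δ(p0, x) = (p1, x, L)
Step 2: δ(p1, □) = (p0, y, L)
Step 3: δ(p0, □) = (p1, □, L)
Step 4: δ(p1, □) = (p0, y, L)
Step 5: δ(p0, □) = (p1, □, L)
Step 6: δ(p1, □) = (p0, y, L)
Step 7: δ(p0, □) = (p1, □, L)

The first 8 configurations are:
[p0]xyyx ⊢ [p1]□xyyx ⊢ [p0]□yxyyx ⊢ [p1]□□yxyyx ⊢ [p0]□y□yxyyx ⊢ [p1]□□y□yxyyx ⊢ [p0]□y□y□yxyyx ⊢ [p1]□□y□y□yxyyx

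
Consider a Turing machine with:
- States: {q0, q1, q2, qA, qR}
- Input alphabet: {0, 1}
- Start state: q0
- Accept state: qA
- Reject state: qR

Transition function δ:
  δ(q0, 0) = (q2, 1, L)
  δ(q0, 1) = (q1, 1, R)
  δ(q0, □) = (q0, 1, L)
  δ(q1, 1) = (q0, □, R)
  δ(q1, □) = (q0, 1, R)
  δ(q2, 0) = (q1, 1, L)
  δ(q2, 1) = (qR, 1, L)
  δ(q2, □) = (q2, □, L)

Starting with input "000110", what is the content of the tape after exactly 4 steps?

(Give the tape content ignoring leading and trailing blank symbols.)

Execution trace:
Initial: [q0]000110
Step 1: δ(q0, 0) = (q2, 1, L) → [q2]□100110
Step 2: δ(q2, □) = (q2, □, L) → [q2]□□100110
Step 3: δ(q2, □) = (q2, □, L) → [q2]□□□100110
Step 4: δ(q2, □) = (q2, □, L) → [q2]□□□□100110

After 4 steps, the tape (ignoring leading/trailing blanks) is: 100110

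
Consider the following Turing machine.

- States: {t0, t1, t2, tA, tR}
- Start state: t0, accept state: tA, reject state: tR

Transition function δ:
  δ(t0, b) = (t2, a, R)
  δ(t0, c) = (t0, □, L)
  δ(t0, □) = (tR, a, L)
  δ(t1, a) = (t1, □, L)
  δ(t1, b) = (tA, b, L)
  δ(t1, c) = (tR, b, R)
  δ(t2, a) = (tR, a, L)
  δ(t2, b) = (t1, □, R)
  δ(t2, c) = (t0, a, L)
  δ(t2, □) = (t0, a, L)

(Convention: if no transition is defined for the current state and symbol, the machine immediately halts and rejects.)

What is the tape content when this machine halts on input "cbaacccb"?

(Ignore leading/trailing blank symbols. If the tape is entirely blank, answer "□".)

Execution trace:
Initial: [t0]cbaacccb
Step 1: δ(t0, c) = (t0, □, L) → [t0]□□baacccb
Step 2: δ(t0, □) = (tR, a, L) → [tR]□a□baacccb

The machine reaches the reject state tR and halts.

Final tape (ignoring leading/trailing blanks): a□baacccb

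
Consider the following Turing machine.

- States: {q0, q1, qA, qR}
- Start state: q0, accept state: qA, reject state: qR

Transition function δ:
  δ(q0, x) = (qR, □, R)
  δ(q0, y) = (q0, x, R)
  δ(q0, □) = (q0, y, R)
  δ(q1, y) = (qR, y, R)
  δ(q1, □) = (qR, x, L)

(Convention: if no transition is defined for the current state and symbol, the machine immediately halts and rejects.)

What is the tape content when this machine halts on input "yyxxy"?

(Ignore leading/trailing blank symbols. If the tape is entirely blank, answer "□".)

Execution trace:
Initial: [q0]yyxxy
Step 1: δ(q0, y) = (q0, x, R) → x[q0]yxxy
Step 2: δ(q0, y) = (q0, x, R) → xx[q0]xxy
Step 3: δ(q0, x) = (qR, □, R) → xx□[qR]xy

The machine reaches the reject state qR and halts.

Final tape (ignoring leading/trailing blanks): xx□xy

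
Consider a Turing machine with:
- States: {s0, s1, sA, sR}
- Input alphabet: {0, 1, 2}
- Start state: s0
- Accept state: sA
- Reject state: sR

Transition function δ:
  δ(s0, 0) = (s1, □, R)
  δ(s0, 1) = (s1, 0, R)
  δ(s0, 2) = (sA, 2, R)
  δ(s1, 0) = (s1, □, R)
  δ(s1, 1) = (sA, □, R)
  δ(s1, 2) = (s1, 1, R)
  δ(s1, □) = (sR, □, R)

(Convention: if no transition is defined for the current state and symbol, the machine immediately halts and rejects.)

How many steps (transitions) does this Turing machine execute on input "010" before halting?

Execution trace:
Initial: [s0]010
Step 1: δ(s0, 0) = (s1, □, R) → □[s1]10
Step 2: δ(s1, 1) = (sA, □, R) → □□[sA]0

The machine reaches the accept state sA and halts.

The machine executed 2 steps before halting.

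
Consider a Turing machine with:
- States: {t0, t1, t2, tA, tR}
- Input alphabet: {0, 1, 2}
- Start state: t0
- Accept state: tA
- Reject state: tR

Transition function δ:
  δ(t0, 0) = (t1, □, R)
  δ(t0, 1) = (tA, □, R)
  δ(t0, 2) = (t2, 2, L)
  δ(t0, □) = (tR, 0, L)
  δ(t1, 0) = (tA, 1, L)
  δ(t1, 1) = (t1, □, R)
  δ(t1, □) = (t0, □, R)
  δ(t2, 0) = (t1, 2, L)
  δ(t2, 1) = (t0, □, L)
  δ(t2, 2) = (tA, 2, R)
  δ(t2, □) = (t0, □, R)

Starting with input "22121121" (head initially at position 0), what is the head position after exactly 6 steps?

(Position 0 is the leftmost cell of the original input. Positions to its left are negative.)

Execution trace (head position shown):
Step 0: [t0]22121121  (head at position 0)
Step 1: move left → [t2]□22121121  (head at position -1)
Step 2: move right → □[t0]22121121  (head at position 0)
Step 3: move left → [t2]□22121121  (head at position -1)
Step 4: move right → □[t0]22121121  (head at position 0)
Step 5: move left → [t2]□22121121  (head at position -1)
Step 6: move right → □[t0]22121121  (head at position 0)

After 6 steps, the head is at position 0.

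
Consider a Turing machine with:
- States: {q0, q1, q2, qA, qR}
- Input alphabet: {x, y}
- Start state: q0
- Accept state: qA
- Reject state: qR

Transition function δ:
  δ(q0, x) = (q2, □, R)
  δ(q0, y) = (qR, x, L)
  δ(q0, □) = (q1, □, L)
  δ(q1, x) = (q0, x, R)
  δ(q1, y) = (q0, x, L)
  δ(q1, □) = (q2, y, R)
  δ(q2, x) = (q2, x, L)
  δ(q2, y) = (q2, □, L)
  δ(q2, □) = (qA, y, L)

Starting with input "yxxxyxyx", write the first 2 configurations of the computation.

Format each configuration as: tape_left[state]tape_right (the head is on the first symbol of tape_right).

Transitions applied:
Step 1: δ(q0, y) = (qR, x, L)

The first 2 configurations are:
[q0]yxxxyxyx ⊢ [qR]□xxxxyxyx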